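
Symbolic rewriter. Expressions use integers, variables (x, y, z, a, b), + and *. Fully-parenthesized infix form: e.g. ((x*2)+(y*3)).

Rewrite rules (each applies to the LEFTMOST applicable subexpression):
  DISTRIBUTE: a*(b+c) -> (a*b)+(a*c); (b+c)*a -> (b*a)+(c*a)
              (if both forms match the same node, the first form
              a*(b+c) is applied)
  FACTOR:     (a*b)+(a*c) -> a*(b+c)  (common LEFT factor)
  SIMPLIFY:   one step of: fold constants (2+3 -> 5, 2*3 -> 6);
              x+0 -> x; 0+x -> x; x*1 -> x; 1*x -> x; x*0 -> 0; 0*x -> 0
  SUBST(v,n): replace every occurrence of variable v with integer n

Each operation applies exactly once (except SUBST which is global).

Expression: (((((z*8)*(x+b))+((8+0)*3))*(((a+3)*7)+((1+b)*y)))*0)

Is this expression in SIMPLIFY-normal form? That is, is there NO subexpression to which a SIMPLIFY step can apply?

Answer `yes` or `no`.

Expression: (((((z*8)*(x+b))+((8+0)*3))*(((a+3)*7)+((1+b)*y)))*0)
Scanning for simplifiable subexpressions (pre-order)...
  at root: (((((z*8)*(x+b))+((8+0)*3))*(((a+3)*7)+((1+b)*y)))*0) (SIMPLIFIABLE)
  at L: ((((z*8)*(x+b))+((8+0)*3))*(((a+3)*7)+((1+b)*y))) (not simplifiable)
  at LL: (((z*8)*(x+b))+((8+0)*3)) (not simplifiable)
  at LLL: ((z*8)*(x+b)) (not simplifiable)
  at LLLL: (z*8) (not simplifiable)
  at LLLR: (x+b) (not simplifiable)
  at LLR: ((8+0)*3) (not simplifiable)
  at LLRL: (8+0) (SIMPLIFIABLE)
  at LR: (((a+3)*7)+((1+b)*y)) (not simplifiable)
  at LRL: ((a+3)*7) (not simplifiable)
  at LRLL: (a+3) (not simplifiable)
  at LRR: ((1+b)*y) (not simplifiable)
  at LRRL: (1+b) (not simplifiable)
Found simplifiable subexpr at path root: (((((z*8)*(x+b))+((8+0)*3))*(((a+3)*7)+((1+b)*y)))*0)
One SIMPLIFY step would give: 0
-> NOT in normal form.

Answer: no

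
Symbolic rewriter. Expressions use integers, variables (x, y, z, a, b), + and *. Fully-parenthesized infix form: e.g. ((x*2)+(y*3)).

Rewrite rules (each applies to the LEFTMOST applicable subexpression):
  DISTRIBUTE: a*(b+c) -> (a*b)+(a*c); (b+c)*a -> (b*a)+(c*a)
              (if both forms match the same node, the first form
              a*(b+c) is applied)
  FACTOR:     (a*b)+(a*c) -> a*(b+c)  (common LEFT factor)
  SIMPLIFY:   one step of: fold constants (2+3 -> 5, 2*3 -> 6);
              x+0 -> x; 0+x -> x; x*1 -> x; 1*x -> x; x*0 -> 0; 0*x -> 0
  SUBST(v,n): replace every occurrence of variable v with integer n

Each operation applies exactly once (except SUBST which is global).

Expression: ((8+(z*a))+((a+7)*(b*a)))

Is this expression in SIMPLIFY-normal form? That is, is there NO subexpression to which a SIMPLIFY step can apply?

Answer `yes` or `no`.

Expression: ((8+(z*a))+((a+7)*(b*a)))
Scanning for simplifiable subexpressions (pre-order)...
  at root: ((8+(z*a))+((a+7)*(b*a))) (not simplifiable)
  at L: (8+(z*a)) (not simplifiable)
  at LR: (z*a) (not simplifiable)
  at R: ((a+7)*(b*a)) (not simplifiable)
  at RL: (a+7) (not simplifiable)
  at RR: (b*a) (not simplifiable)
Result: no simplifiable subexpression found -> normal form.

Answer: yes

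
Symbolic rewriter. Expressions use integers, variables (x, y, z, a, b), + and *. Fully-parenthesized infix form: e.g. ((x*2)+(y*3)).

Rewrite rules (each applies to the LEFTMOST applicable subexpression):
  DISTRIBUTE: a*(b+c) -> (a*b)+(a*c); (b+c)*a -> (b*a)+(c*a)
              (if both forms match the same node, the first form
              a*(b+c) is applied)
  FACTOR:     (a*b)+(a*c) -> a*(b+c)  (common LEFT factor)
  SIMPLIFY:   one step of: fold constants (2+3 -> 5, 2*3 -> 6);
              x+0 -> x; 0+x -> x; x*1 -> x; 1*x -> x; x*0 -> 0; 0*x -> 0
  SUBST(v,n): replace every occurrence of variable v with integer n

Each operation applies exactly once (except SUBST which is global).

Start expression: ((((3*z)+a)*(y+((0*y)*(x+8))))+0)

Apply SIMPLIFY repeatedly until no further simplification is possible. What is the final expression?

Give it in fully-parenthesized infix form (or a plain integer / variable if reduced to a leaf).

Answer: (((3*z)+a)*y)

Derivation:
Start: ((((3*z)+a)*(y+((0*y)*(x+8))))+0)
Step 1: at root: ((((3*z)+a)*(y+((0*y)*(x+8))))+0) -> (((3*z)+a)*(y+((0*y)*(x+8)))); overall: ((((3*z)+a)*(y+((0*y)*(x+8))))+0) -> (((3*z)+a)*(y+((0*y)*(x+8))))
Step 2: at RRL: (0*y) -> 0; overall: (((3*z)+a)*(y+((0*y)*(x+8)))) -> (((3*z)+a)*(y+(0*(x+8))))
Step 3: at RR: (0*(x+8)) -> 0; overall: (((3*z)+a)*(y+(0*(x+8)))) -> (((3*z)+a)*(y+0))
Step 4: at R: (y+0) -> y; overall: (((3*z)+a)*(y+0)) -> (((3*z)+a)*y)
Fixed point: (((3*z)+a)*y)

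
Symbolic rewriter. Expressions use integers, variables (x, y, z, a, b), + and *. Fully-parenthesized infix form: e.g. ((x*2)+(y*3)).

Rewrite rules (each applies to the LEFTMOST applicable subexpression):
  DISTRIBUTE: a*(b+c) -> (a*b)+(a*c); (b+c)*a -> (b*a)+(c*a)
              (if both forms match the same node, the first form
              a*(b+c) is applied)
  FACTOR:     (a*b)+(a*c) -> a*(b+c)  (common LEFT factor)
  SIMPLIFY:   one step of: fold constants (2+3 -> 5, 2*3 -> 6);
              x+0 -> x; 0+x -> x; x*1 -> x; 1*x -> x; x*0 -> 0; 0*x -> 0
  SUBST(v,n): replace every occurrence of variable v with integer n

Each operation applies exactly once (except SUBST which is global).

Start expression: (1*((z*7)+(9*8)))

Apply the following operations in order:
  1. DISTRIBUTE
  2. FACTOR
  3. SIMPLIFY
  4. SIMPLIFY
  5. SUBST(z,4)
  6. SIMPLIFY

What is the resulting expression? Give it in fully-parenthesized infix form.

Start: (1*((z*7)+(9*8)))
Apply DISTRIBUTE at root (target: (1*((z*7)+(9*8)))): (1*((z*7)+(9*8))) -> ((1*(z*7))+(1*(9*8)))
Apply FACTOR at root (target: ((1*(z*7))+(1*(9*8)))): ((1*(z*7))+(1*(9*8))) -> (1*((z*7)+(9*8)))
Apply SIMPLIFY at root (target: (1*((z*7)+(9*8)))): (1*((z*7)+(9*8))) -> ((z*7)+(9*8))
Apply SIMPLIFY at R (target: (9*8)): ((z*7)+(9*8)) -> ((z*7)+72)
Apply SUBST(z,4): ((z*7)+72) -> ((4*7)+72)
Apply SIMPLIFY at L (target: (4*7)): ((4*7)+72) -> (28+72)

Answer: (28+72)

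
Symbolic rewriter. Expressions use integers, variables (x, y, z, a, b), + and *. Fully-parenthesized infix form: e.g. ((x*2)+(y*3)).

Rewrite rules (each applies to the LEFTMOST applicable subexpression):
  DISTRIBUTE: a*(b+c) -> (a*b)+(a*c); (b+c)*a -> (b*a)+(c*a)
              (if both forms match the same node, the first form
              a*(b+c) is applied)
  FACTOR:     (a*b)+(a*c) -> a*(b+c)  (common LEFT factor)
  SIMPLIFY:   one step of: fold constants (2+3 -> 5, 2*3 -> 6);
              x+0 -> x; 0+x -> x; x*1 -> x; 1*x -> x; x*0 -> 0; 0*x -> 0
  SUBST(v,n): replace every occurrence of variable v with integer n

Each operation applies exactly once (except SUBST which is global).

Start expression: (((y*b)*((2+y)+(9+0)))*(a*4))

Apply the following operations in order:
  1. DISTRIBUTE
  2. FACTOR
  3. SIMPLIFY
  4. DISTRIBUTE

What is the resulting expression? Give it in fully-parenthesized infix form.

Answer: ((((y*b)*(2+y))+((y*b)*9))*(a*4))

Derivation:
Start: (((y*b)*((2+y)+(9+0)))*(a*4))
Apply DISTRIBUTE at L (target: ((y*b)*((2+y)+(9+0)))): (((y*b)*((2+y)+(9+0)))*(a*4)) -> ((((y*b)*(2+y))+((y*b)*(9+0)))*(a*4))
Apply FACTOR at L (target: (((y*b)*(2+y))+((y*b)*(9+0)))): ((((y*b)*(2+y))+((y*b)*(9+0)))*(a*4)) -> (((y*b)*((2+y)+(9+0)))*(a*4))
Apply SIMPLIFY at LRR (target: (9+0)): (((y*b)*((2+y)+(9+0)))*(a*4)) -> (((y*b)*((2+y)+9))*(a*4))
Apply DISTRIBUTE at L (target: ((y*b)*((2+y)+9))): (((y*b)*((2+y)+9))*(a*4)) -> ((((y*b)*(2+y))+((y*b)*9))*(a*4))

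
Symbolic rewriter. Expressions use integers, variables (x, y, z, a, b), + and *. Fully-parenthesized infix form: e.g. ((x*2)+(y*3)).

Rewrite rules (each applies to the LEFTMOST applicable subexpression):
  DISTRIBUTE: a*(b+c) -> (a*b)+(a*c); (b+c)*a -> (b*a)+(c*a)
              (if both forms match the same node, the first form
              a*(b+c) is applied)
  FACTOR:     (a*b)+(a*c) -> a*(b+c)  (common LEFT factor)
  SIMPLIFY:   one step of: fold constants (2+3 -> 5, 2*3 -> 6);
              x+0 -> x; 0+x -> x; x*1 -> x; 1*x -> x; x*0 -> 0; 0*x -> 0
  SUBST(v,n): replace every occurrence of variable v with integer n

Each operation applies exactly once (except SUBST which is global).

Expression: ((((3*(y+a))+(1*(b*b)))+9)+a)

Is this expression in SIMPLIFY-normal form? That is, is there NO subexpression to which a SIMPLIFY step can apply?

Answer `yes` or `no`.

Answer: no

Derivation:
Expression: ((((3*(y+a))+(1*(b*b)))+9)+a)
Scanning for simplifiable subexpressions (pre-order)...
  at root: ((((3*(y+a))+(1*(b*b)))+9)+a) (not simplifiable)
  at L: (((3*(y+a))+(1*(b*b)))+9) (not simplifiable)
  at LL: ((3*(y+a))+(1*(b*b))) (not simplifiable)
  at LLL: (3*(y+a)) (not simplifiable)
  at LLLR: (y+a) (not simplifiable)
  at LLR: (1*(b*b)) (SIMPLIFIABLE)
  at LLRR: (b*b) (not simplifiable)
Found simplifiable subexpr at path LLR: (1*(b*b))
One SIMPLIFY step would give: ((((3*(y+a))+(b*b))+9)+a)
-> NOT in normal form.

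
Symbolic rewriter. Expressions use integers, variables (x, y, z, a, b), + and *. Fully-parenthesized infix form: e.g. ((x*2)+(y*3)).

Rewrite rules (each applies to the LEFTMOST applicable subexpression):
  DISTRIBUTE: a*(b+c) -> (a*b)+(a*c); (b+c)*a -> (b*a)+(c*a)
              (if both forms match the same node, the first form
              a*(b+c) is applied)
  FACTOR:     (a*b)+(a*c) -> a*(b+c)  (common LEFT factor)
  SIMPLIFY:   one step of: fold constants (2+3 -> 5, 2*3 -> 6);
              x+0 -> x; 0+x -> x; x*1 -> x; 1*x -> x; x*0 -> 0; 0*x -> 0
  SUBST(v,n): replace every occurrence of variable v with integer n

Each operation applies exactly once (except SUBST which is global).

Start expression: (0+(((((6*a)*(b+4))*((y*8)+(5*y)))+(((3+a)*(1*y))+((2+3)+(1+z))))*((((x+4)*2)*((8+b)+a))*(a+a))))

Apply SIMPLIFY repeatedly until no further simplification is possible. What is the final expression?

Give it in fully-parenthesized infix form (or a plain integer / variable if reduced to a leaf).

Start: (0+(((((6*a)*(b+4))*((y*8)+(5*y)))+(((3+a)*(1*y))+((2+3)+(1+z))))*((((x+4)*2)*((8+b)+a))*(a+a))))
Step 1: at root: (0+(((((6*a)*(b+4))*((y*8)+(5*y)))+(((3+a)*(1*y))+((2+3)+(1+z))))*((((x+4)*2)*((8+b)+a))*(a+a)))) -> (((((6*a)*(b+4))*((y*8)+(5*y)))+(((3+a)*(1*y))+((2+3)+(1+z))))*((((x+4)*2)*((8+b)+a))*(a+a))); overall: (0+(((((6*a)*(b+4))*((y*8)+(5*y)))+(((3+a)*(1*y))+((2+3)+(1+z))))*((((x+4)*2)*((8+b)+a))*(a+a)))) -> (((((6*a)*(b+4))*((y*8)+(5*y)))+(((3+a)*(1*y))+((2+3)+(1+z))))*((((x+4)*2)*((8+b)+a))*(a+a)))
Step 2: at LRLR: (1*y) -> y; overall: (((((6*a)*(b+4))*((y*8)+(5*y)))+(((3+a)*(1*y))+((2+3)+(1+z))))*((((x+4)*2)*((8+b)+a))*(a+a))) -> (((((6*a)*(b+4))*((y*8)+(5*y)))+(((3+a)*y)+((2+3)+(1+z))))*((((x+4)*2)*((8+b)+a))*(a+a)))
Step 3: at LRRL: (2+3) -> 5; overall: (((((6*a)*(b+4))*((y*8)+(5*y)))+(((3+a)*y)+((2+3)+(1+z))))*((((x+4)*2)*((8+b)+a))*(a+a))) -> (((((6*a)*(b+4))*((y*8)+(5*y)))+(((3+a)*y)+(5+(1+z))))*((((x+4)*2)*((8+b)+a))*(a+a)))
Fixed point: (((((6*a)*(b+4))*((y*8)+(5*y)))+(((3+a)*y)+(5+(1+z))))*((((x+4)*2)*((8+b)+a))*(a+a)))

Answer: (((((6*a)*(b+4))*((y*8)+(5*y)))+(((3+a)*y)+(5+(1+z))))*((((x+4)*2)*((8+b)+a))*(a+a)))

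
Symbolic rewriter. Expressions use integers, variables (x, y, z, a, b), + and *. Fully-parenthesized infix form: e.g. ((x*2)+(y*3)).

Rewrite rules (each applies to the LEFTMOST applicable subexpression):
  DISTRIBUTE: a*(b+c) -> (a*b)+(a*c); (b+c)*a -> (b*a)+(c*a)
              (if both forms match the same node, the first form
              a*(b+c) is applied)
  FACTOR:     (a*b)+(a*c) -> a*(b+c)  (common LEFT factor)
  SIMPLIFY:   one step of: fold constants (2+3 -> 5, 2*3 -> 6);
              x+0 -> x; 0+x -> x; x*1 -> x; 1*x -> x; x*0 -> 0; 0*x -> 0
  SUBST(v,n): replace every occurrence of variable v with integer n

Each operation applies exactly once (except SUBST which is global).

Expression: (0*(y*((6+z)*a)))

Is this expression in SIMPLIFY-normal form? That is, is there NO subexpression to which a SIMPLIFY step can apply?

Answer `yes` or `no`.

Expression: (0*(y*((6+z)*a)))
Scanning for simplifiable subexpressions (pre-order)...
  at root: (0*(y*((6+z)*a))) (SIMPLIFIABLE)
  at R: (y*((6+z)*a)) (not simplifiable)
  at RR: ((6+z)*a) (not simplifiable)
  at RRL: (6+z) (not simplifiable)
Found simplifiable subexpr at path root: (0*(y*((6+z)*a)))
One SIMPLIFY step would give: 0
-> NOT in normal form.

Answer: no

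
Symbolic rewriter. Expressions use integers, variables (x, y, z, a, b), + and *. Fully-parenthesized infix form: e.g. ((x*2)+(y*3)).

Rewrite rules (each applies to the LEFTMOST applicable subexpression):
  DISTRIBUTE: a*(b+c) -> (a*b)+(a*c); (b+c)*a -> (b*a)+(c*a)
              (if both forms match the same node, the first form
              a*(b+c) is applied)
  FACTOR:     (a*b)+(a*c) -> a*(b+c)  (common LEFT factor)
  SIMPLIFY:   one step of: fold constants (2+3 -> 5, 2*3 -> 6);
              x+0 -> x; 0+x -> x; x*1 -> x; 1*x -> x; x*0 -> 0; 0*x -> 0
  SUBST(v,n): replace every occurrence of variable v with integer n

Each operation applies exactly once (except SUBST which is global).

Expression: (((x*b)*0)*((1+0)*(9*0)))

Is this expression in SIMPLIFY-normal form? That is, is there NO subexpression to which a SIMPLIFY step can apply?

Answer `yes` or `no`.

Expression: (((x*b)*0)*((1+0)*(9*0)))
Scanning for simplifiable subexpressions (pre-order)...
  at root: (((x*b)*0)*((1+0)*(9*0))) (not simplifiable)
  at L: ((x*b)*0) (SIMPLIFIABLE)
  at LL: (x*b) (not simplifiable)
  at R: ((1+0)*(9*0)) (not simplifiable)
  at RL: (1+0) (SIMPLIFIABLE)
  at RR: (9*0) (SIMPLIFIABLE)
Found simplifiable subexpr at path L: ((x*b)*0)
One SIMPLIFY step would give: (0*((1+0)*(9*0)))
-> NOT in normal form.

Answer: no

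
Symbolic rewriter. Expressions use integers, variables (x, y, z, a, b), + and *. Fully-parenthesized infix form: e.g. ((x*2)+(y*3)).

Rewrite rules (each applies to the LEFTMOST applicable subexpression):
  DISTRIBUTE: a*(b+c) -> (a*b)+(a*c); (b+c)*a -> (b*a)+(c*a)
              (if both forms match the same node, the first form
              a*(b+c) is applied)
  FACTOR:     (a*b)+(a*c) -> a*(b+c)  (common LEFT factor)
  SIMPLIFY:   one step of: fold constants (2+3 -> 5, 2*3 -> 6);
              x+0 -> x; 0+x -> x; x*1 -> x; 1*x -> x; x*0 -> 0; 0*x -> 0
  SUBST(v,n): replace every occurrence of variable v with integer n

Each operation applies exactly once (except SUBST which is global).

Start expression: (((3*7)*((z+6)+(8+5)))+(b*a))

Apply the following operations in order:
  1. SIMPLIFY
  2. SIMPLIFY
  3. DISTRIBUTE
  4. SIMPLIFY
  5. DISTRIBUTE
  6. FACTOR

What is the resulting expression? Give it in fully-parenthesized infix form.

Start: (((3*7)*((z+6)+(8+5)))+(b*a))
Apply SIMPLIFY at LL (target: (3*7)): (((3*7)*((z+6)+(8+5)))+(b*a)) -> ((21*((z+6)+(8+5)))+(b*a))
Apply SIMPLIFY at LRR (target: (8+5)): ((21*((z+6)+(8+5)))+(b*a)) -> ((21*((z+6)+13))+(b*a))
Apply DISTRIBUTE at L (target: (21*((z+6)+13))): ((21*((z+6)+13))+(b*a)) -> (((21*(z+6))+(21*13))+(b*a))
Apply SIMPLIFY at LR (target: (21*13)): (((21*(z+6))+(21*13))+(b*a)) -> (((21*(z+6))+273)+(b*a))
Apply DISTRIBUTE at LL (target: (21*(z+6))): (((21*(z+6))+273)+(b*a)) -> ((((21*z)+(21*6))+273)+(b*a))
Apply FACTOR at LL (target: ((21*z)+(21*6))): ((((21*z)+(21*6))+273)+(b*a)) -> (((21*(z+6))+273)+(b*a))

Answer: (((21*(z+6))+273)+(b*a))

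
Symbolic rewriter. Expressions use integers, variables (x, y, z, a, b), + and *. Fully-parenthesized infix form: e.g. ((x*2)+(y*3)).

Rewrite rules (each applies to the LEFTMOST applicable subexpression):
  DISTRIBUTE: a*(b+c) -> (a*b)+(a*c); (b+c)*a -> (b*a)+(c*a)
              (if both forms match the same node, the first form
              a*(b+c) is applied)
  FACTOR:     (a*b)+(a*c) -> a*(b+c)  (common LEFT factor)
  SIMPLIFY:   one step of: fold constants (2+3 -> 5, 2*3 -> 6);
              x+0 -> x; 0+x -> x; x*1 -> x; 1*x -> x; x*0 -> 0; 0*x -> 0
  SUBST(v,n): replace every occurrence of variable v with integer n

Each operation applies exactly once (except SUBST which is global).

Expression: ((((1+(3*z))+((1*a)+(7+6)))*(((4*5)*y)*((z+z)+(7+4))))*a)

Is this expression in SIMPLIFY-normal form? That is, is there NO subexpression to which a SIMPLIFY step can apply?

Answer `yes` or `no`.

Expression: ((((1+(3*z))+((1*a)+(7+6)))*(((4*5)*y)*((z+z)+(7+4))))*a)
Scanning for simplifiable subexpressions (pre-order)...
  at root: ((((1+(3*z))+((1*a)+(7+6)))*(((4*5)*y)*((z+z)+(7+4))))*a) (not simplifiable)
  at L: (((1+(3*z))+((1*a)+(7+6)))*(((4*5)*y)*((z+z)+(7+4)))) (not simplifiable)
  at LL: ((1+(3*z))+((1*a)+(7+6))) (not simplifiable)
  at LLL: (1+(3*z)) (not simplifiable)
  at LLLR: (3*z) (not simplifiable)
  at LLR: ((1*a)+(7+6)) (not simplifiable)
  at LLRL: (1*a) (SIMPLIFIABLE)
  at LLRR: (7+6) (SIMPLIFIABLE)
  at LR: (((4*5)*y)*((z+z)+(7+4))) (not simplifiable)
  at LRL: ((4*5)*y) (not simplifiable)
  at LRLL: (4*5) (SIMPLIFIABLE)
  at LRR: ((z+z)+(7+4)) (not simplifiable)
  at LRRL: (z+z) (not simplifiable)
  at LRRR: (7+4) (SIMPLIFIABLE)
Found simplifiable subexpr at path LLRL: (1*a)
One SIMPLIFY step would give: ((((1+(3*z))+(a+(7+6)))*(((4*5)*y)*((z+z)+(7+4))))*a)
-> NOT in normal form.

Answer: no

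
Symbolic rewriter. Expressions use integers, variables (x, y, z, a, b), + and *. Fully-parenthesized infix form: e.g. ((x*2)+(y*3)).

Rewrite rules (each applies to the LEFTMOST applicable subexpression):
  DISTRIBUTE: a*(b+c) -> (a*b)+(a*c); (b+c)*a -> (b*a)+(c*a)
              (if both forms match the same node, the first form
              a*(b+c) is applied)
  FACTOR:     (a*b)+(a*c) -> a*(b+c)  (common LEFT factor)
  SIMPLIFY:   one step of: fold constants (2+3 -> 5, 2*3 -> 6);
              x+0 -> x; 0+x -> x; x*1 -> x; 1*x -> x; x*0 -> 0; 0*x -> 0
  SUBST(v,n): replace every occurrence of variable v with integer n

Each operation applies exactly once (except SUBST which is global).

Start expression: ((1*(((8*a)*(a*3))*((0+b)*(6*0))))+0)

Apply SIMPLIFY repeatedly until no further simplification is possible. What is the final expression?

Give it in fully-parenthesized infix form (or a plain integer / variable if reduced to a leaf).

Start: ((1*(((8*a)*(a*3))*((0+b)*(6*0))))+0)
Step 1: at root: ((1*(((8*a)*(a*3))*((0+b)*(6*0))))+0) -> (1*(((8*a)*(a*3))*((0+b)*(6*0)))); overall: ((1*(((8*a)*(a*3))*((0+b)*(6*0))))+0) -> (1*(((8*a)*(a*3))*((0+b)*(6*0))))
Step 2: at root: (1*(((8*a)*(a*3))*((0+b)*(6*0)))) -> (((8*a)*(a*3))*((0+b)*(6*0))); overall: (1*(((8*a)*(a*3))*((0+b)*(6*0)))) -> (((8*a)*(a*3))*((0+b)*(6*0)))
Step 3: at RL: (0+b) -> b; overall: (((8*a)*(a*3))*((0+b)*(6*0))) -> (((8*a)*(a*3))*(b*(6*0)))
Step 4: at RR: (6*0) -> 0; overall: (((8*a)*(a*3))*(b*(6*0))) -> (((8*a)*(a*3))*(b*0))
Step 5: at R: (b*0) -> 0; overall: (((8*a)*(a*3))*(b*0)) -> (((8*a)*(a*3))*0)
Step 6: at root: (((8*a)*(a*3))*0) -> 0; overall: (((8*a)*(a*3))*0) -> 0
Fixed point: 0

Answer: 0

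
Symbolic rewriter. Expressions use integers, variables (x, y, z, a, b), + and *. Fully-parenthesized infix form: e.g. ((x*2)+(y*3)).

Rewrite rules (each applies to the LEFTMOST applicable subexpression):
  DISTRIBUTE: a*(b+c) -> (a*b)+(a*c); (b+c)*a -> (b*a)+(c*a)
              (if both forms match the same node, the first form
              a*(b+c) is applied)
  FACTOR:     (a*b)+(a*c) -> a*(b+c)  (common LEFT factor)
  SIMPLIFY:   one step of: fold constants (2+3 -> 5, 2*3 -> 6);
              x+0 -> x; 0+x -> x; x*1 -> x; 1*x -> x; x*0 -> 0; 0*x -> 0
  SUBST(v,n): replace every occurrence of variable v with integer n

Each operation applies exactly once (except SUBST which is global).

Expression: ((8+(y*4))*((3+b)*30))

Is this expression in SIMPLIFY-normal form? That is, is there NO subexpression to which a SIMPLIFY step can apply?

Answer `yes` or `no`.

Expression: ((8+(y*4))*((3+b)*30))
Scanning for simplifiable subexpressions (pre-order)...
  at root: ((8+(y*4))*((3+b)*30)) (not simplifiable)
  at L: (8+(y*4)) (not simplifiable)
  at LR: (y*4) (not simplifiable)
  at R: ((3+b)*30) (not simplifiable)
  at RL: (3+b) (not simplifiable)
Result: no simplifiable subexpression found -> normal form.

Answer: yes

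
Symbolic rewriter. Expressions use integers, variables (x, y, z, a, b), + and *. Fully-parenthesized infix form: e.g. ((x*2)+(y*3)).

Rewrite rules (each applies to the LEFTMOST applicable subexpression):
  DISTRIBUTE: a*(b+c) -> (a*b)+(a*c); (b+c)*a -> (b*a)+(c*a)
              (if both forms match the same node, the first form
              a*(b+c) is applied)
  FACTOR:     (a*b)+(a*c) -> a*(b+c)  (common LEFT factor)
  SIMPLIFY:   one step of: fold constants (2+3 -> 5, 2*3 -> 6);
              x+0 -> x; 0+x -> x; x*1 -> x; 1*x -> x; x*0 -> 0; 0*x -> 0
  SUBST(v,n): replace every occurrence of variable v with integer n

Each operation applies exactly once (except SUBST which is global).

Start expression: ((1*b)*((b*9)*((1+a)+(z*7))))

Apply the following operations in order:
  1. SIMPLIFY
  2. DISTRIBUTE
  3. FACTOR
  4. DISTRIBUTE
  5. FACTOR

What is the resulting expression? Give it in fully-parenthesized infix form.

Answer: (b*((b*9)*((1+a)+(z*7))))

Derivation:
Start: ((1*b)*((b*9)*((1+a)+(z*7))))
Apply SIMPLIFY at L (target: (1*b)): ((1*b)*((b*9)*((1+a)+(z*7)))) -> (b*((b*9)*((1+a)+(z*7))))
Apply DISTRIBUTE at R (target: ((b*9)*((1+a)+(z*7)))): (b*((b*9)*((1+a)+(z*7)))) -> (b*(((b*9)*(1+a))+((b*9)*(z*7))))
Apply FACTOR at R (target: (((b*9)*(1+a))+((b*9)*(z*7)))): (b*(((b*9)*(1+a))+((b*9)*(z*7)))) -> (b*((b*9)*((1+a)+(z*7))))
Apply DISTRIBUTE at R (target: ((b*9)*((1+a)+(z*7)))): (b*((b*9)*((1+a)+(z*7)))) -> (b*(((b*9)*(1+a))+((b*9)*(z*7))))
Apply FACTOR at R (target: (((b*9)*(1+a))+((b*9)*(z*7)))): (b*(((b*9)*(1+a))+((b*9)*(z*7)))) -> (b*((b*9)*((1+a)+(z*7))))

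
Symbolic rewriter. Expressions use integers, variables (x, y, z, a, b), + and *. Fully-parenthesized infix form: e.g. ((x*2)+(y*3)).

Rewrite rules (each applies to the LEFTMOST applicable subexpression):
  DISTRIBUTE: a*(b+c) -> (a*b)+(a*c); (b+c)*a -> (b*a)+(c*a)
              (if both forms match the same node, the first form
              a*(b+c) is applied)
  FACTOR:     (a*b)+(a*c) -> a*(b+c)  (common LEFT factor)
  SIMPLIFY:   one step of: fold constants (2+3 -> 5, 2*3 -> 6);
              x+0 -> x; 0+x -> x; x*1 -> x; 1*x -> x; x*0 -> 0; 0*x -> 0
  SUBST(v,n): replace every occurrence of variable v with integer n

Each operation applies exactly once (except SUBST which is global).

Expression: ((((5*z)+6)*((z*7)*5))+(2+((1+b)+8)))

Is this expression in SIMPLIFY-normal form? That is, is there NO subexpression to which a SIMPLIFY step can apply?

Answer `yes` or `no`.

Expression: ((((5*z)+6)*((z*7)*5))+(2+((1+b)+8)))
Scanning for simplifiable subexpressions (pre-order)...
  at root: ((((5*z)+6)*((z*7)*5))+(2+((1+b)+8))) (not simplifiable)
  at L: (((5*z)+6)*((z*7)*5)) (not simplifiable)
  at LL: ((5*z)+6) (not simplifiable)
  at LLL: (5*z) (not simplifiable)
  at LR: ((z*7)*5) (not simplifiable)
  at LRL: (z*7) (not simplifiable)
  at R: (2+((1+b)+8)) (not simplifiable)
  at RR: ((1+b)+8) (not simplifiable)
  at RRL: (1+b) (not simplifiable)
Result: no simplifiable subexpression found -> normal form.

Answer: yes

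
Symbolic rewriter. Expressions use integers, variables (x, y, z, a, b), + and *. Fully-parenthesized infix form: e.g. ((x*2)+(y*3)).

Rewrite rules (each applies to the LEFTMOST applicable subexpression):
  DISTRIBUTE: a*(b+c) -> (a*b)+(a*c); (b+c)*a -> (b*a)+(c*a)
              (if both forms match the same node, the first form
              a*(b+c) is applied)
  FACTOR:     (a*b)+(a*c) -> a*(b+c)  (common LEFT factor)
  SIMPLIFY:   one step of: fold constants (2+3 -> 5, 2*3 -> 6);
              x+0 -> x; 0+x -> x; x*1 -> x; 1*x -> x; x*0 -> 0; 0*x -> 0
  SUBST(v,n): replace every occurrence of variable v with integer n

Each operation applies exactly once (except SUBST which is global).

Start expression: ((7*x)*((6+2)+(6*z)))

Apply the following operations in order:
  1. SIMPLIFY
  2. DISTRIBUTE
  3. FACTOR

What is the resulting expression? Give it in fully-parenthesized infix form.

Start: ((7*x)*((6+2)+(6*z)))
Apply SIMPLIFY at RL (target: (6+2)): ((7*x)*((6+2)+(6*z))) -> ((7*x)*(8+(6*z)))
Apply DISTRIBUTE at root (target: ((7*x)*(8+(6*z)))): ((7*x)*(8+(6*z))) -> (((7*x)*8)+((7*x)*(6*z)))
Apply FACTOR at root (target: (((7*x)*8)+((7*x)*(6*z)))): (((7*x)*8)+((7*x)*(6*z))) -> ((7*x)*(8+(6*z)))

Answer: ((7*x)*(8+(6*z)))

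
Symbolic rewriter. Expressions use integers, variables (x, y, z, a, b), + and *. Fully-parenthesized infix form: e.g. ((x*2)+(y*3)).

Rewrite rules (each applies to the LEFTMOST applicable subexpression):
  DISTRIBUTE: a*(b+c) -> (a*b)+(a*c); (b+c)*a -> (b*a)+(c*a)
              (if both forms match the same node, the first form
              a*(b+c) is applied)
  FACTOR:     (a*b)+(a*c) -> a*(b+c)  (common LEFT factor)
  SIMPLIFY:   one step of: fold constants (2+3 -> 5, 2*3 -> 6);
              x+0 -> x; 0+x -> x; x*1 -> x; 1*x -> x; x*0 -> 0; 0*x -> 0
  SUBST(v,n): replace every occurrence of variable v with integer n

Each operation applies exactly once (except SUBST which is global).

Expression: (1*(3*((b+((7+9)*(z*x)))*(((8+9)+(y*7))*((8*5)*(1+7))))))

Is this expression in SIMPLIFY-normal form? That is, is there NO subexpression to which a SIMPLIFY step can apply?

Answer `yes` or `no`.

Expression: (1*(3*((b+((7+9)*(z*x)))*(((8+9)+(y*7))*((8*5)*(1+7))))))
Scanning for simplifiable subexpressions (pre-order)...
  at root: (1*(3*((b+((7+9)*(z*x)))*(((8+9)+(y*7))*((8*5)*(1+7)))))) (SIMPLIFIABLE)
  at R: (3*((b+((7+9)*(z*x)))*(((8+9)+(y*7))*((8*5)*(1+7))))) (not simplifiable)
  at RR: ((b+((7+9)*(z*x)))*(((8+9)+(y*7))*((8*5)*(1+7)))) (not simplifiable)
  at RRL: (b+((7+9)*(z*x))) (not simplifiable)
  at RRLR: ((7+9)*(z*x)) (not simplifiable)
  at RRLRL: (7+9) (SIMPLIFIABLE)
  at RRLRR: (z*x) (not simplifiable)
  at RRR: (((8+9)+(y*7))*((8*5)*(1+7))) (not simplifiable)
  at RRRL: ((8+9)+(y*7)) (not simplifiable)
  at RRRLL: (8+9) (SIMPLIFIABLE)
  at RRRLR: (y*7) (not simplifiable)
  at RRRR: ((8*5)*(1+7)) (not simplifiable)
  at RRRRL: (8*5) (SIMPLIFIABLE)
  at RRRRR: (1+7) (SIMPLIFIABLE)
Found simplifiable subexpr at path root: (1*(3*((b+((7+9)*(z*x)))*(((8+9)+(y*7))*((8*5)*(1+7))))))
One SIMPLIFY step would give: (3*((b+((7+9)*(z*x)))*(((8+9)+(y*7))*((8*5)*(1+7)))))
-> NOT in normal form.

Answer: no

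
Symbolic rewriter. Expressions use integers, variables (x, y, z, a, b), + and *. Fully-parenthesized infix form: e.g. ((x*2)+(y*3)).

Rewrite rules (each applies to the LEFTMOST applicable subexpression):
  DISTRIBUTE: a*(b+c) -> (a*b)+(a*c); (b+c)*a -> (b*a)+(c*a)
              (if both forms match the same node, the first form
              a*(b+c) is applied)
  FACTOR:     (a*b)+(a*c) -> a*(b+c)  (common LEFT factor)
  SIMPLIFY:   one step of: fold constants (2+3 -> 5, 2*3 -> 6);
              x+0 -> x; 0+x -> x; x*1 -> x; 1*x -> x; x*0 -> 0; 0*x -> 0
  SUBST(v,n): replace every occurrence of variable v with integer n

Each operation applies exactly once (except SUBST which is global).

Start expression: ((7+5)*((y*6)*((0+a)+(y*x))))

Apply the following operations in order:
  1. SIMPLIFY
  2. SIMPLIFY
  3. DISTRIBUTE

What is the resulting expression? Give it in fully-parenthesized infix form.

Answer: (12*(((y*6)*a)+((y*6)*(y*x))))

Derivation:
Start: ((7+5)*((y*6)*((0+a)+(y*x))))
Apply SIMPLIFY at L (target: (7+5)): ((7+5)*((y*6)*((0+a)+(y*x)))) -> (12*((y*6)*((0+a)+(y*x))))
Apply SIMPLIFY at RRL (target: (0+a)): (12*((y*6)*((0+a)+(y*x)))) -> (12*((y*6)*(a+(y*x))))
Apply DISTRIBUTE at R (target: ((y*6)*(a+(y*x)))): (12*((y*6)*(a+(y*x)))) -> (12*(((y*6)*a)+((y*6)*(y*x))))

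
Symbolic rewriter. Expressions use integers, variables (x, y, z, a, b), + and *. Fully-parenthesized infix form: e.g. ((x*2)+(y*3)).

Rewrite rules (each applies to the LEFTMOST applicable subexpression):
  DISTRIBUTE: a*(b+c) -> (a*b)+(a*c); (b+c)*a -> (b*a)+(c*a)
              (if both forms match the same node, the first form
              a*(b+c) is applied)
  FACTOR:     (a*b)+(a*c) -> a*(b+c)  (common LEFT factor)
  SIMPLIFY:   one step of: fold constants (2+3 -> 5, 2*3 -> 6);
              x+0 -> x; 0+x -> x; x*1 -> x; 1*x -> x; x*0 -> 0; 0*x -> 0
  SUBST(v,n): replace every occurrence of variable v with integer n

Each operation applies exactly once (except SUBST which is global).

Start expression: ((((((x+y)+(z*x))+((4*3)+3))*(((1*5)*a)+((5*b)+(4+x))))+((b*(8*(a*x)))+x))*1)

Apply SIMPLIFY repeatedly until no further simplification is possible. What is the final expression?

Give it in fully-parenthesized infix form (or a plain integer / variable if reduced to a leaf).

Answer: (((((x+y)+(z*x))+15)*((5*a)+((5*b)+(4+x))))+((b*(8*(a*x)))+x))

Derivation:
Start: ((((((x+y)+(z*x))+((4*3)+3))*(((1*5)*a)+((5*b)+(4+x))))+((b*(8*(a*x)))+x))*1)
Step 1: at root: ((((((x+y)+(z*x))+((4*3)+3))*(((1*5)*a)+((5*b)+(4+x))))+((b*(8*(a*x)))+x))*1) -> (((((x+y)+(z*x))+((4*3)+3))*(((1*5)*a)+((5*b)+(4+x))))+((b*(8*(a*x)))+x)); overall: ((((((x+y)+(z*x))+((4*3)+3))*(((1*5)*a)+((5*b)+(4+x))))+((b*(8*(a*x)))+x))*1) -> (((((x+y)+(z*x))+((4*3)+3))*(((1*5)*a)+((5*b)+(4+x))))+((b*(8*(a*x)))+x))
Step 2: at LLRL: (4*3) -> 12; overall: (((((x+y)+(z*x))+((4*3)+3))*(((1*5)*a)+((5*b)+(4+x))))+((b*(8*(a*x)))+x)) -> (((((x+y)+(z*x))+(12+3))*(((1*5)*a)+((5*b)+(4+x))))+((b*(8*(a*x)))+x))
Step 3: at LLR: (12+3) -> 15; overall: (((((x+y)+(z*x))+(12+3))*(((1*5)*a)+((5*b)+(4+x))))+((b*(8*(a*x)))+x)) -> (((((x+y)+(z*x))+15)*(((1*5)*a)+((5*b)+(4+x))))+((b*(8*(a*x)))+x))
Step 4: at LRLL: (1*5) -> 5; overall: (((((x+y)+(z*x))+15)*(((1*5)*a)+((5*b)+(4+x))))+((b*(8*(a*x)))+x)) -> (((((x+y)+(z*x))+15)*((5*a)+((5*b)+(4+x))))+((b*(8*(a*x)))+x))
Fixed point: (((((x+y)+(z*x))+15)*((5*a)+((5*b)+(4+x))))+((b*(8*(a*x)))+x))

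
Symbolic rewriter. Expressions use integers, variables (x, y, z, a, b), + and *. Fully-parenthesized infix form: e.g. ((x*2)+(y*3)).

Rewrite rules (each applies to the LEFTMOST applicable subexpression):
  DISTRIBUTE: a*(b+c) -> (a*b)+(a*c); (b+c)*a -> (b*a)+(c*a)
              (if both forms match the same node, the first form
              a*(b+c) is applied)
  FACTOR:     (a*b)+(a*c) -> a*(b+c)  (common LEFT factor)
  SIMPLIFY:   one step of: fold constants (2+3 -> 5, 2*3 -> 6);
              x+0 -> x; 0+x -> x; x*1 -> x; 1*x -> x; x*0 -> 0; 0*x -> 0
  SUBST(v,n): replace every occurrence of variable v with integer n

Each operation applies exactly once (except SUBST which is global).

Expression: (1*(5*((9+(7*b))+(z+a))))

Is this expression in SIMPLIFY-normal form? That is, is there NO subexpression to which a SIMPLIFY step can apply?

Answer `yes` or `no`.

Expression: (1*(5*((9+(7*b))+(z+a))))
Scanning for simplifiable subexpressions (pre-order)...
  at root: (1*(5*((9+(7*b))+(z+a)))) (SIMPLIFIABLE)
  at R: (5*((9+(7*b))+(z+a))) (not simplifiable)
  at RR: ((9+(7*b))+(z+a)) (not simplifiable)
  at RRL: (9+(7*b)) (not simplifiable)
  at RRLR: (7*b) (not simplifiable)
  at RRR: (z+a) (not simplifiable)
Found simplifiable subexpr at path root: (1*(5*((9+(7*b))+(z+a))))
One SIMPLIFY step would give: (5*((9+(7*b))+(z+a)))
-> NOT in normal form.

Answer: no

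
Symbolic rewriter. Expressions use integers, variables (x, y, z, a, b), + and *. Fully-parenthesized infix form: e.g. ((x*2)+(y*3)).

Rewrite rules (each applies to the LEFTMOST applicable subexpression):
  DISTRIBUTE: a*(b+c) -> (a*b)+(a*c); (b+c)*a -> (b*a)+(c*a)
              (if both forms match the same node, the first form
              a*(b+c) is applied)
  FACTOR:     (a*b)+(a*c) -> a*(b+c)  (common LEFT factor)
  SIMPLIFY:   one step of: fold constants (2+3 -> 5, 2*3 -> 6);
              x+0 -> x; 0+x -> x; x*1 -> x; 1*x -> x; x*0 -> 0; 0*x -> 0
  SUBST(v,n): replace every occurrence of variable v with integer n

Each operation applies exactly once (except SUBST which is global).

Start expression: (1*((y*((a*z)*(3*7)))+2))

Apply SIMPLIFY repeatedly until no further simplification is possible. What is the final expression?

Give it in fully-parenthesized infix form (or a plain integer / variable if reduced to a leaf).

Answer: ((y*((a*z)*21))+2)

Derivation:
Start: (1*((y*((a*z)*(3*7)))+2))
Step 1: at root: (1*((y*((a*z)*(3*7)))+2)) -> ((y*((a*z)*(3*7)))+2); overall: (1*((y*((a*z)*(3*7)))+2)) -> ((y*((a*z)*(3*7)))+2)
Step 2: at LRR: (3*7) -> 21; overall: ((y*((a*z)*(3*7)))+2) -> ((y*((a*z)*21))+2)
Fixed point: ((y*((a*z)*21))+2)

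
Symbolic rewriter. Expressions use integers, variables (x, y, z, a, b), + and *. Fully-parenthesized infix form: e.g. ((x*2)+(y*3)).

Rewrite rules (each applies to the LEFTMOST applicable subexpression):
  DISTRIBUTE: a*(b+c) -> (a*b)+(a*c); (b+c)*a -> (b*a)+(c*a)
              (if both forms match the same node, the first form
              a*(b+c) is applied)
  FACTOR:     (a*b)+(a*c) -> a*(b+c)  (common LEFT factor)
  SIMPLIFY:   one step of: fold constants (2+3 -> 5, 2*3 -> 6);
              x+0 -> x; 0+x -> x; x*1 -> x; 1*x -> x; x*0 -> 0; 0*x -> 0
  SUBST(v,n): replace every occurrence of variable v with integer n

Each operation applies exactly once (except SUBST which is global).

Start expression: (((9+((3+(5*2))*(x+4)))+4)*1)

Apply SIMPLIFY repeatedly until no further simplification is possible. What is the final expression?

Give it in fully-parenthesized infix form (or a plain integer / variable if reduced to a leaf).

Start: (((9+((3+(5*2))*(x+4)))+4)*1)
Step 1: at root: (((9+((3+(5*2))*(x+4)))+4)*1) -> ((9+((3+(5*2))*(x+4)))+4); overall: (((9+((3+(5*2))*(x+4)))+4)*1) -> ((9+((3+(5*2))*(x+4)))+4)
Step 2: at LRLR: (5*2) -> 10; overall: ((9+((3+(5*2))*(x+4)))+4) -> ((9+((3+10)*(x+4)))+4)
Step 3: at LRL: (3+10) -> 13; overall: ((9+((3+10)*(x+4)))+4) -> ((9+(13*(x+4)))+4)
Fixed point: ((9+(13*(x+4)))+4)

Answer: ((9+(13*(x+4)))+4)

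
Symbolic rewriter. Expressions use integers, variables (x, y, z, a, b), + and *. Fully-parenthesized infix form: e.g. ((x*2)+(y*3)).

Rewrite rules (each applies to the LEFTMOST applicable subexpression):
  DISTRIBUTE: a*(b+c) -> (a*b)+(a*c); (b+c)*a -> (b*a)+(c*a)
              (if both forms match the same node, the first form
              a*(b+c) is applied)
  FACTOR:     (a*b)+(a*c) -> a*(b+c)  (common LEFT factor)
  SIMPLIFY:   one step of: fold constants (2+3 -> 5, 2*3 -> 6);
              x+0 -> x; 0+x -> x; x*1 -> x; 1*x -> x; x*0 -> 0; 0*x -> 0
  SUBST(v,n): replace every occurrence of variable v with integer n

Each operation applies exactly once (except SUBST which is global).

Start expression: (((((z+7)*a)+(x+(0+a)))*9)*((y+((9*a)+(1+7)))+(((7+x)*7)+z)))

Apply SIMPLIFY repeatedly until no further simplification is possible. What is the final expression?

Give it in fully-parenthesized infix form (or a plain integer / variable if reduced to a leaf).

Answer: (((((z+7)*a)+(x+a))*9)*((y+((9*a)+8))+(((7+x)*7)+z)))

Derivation:
Start: (((((z+7)*a)+(x+(0+a)))*9)*((y+((9*a)+(1+7)))+(((7+x)*7)+z)))
Step 1: at LLRR: (0+a) -> a; overall: (((((z+7)*a)+(x+(0+a)))*9)*((y+((9*a)+(1+7)))+(((7+x)*7)+z))) -> (((((z+7)*a)+(x+a))*9)*((y+((9*a)+(1+7)))+(((7+x)*7)+z)))
Step 2: at RLRR: (1+7) -> 8; overall: (((((z+7)*a)+(x+a))*9)*((y+((9*a)+(1+7)))+(((7+x)*7)+z))) -> (((((z+7)*a)+(x+a))*9)*((y+((9*a)+8))+(((7+x)*7)+z)))
Fixed point: (((((z+7)*a)+(x+a))*9)*((y+((9*a)+8))+(((7+x)*7)+z)))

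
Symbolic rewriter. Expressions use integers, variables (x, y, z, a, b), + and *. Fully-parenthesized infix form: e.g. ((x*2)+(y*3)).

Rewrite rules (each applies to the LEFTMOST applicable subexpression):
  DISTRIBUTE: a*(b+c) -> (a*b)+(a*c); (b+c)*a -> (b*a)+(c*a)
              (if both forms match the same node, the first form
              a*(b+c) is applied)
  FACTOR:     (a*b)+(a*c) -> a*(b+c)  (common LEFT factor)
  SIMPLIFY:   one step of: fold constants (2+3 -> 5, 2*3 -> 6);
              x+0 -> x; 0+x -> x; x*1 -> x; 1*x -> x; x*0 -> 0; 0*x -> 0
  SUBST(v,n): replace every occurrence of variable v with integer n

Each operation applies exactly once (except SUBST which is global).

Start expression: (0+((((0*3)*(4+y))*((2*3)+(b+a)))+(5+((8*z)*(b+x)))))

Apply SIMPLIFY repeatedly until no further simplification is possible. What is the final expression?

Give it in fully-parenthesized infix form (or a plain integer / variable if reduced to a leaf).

Start: (0+((((0*3)*(4+y))*((2*3)+(b+a)))+(5+((8*z)*(b+x)))))
Step 1: at root: (0+((((0*3)*(4+y))*((2*3)+(b+a)))+(5+((8*z)*(b+x))))) -> ((((0*3)*(4+y))*((2*3)+(b+a)))+(5+((8*z)*(b+x)))); overall: (0+((((0*3)*(4+y))*((2*3)+(b+a)))+(5+((8*z)*(b+x))))) -> ((((0*3)*(4+y))*((2*3)+(b+a)))+(5+((8*z)*(b+x))))
Step 2: at LLL: (0*3) -> 0; overall: ((((0*3)*(4+y))*((2*3)+(b+a)))+(5+((8*z)*(b+x)))) -> (((0*(4+y))*((2*3)+(b+a)))+(5+((8*z)*(b+x))))
Step 3: at LL: (0*(4+y)) -> 0; overall: (((0*(4+y))*((2*3)+(b+a)))+(5+((8*z)*(b+x)))) -> ((0*((2*3)+(b+a)))+(5+((8*z)*(b+x))))
Step 4: at L: (0*((2*3)+(b+a))) -> 0; overall: ((0*((2*3)+(b+a)))+(5+((8*z)*(b+x)))) -> (0+(5+((8*z)*(b+x))))
Step 5: at root: (0+(5+((8*z)*(b+x)))) -> (5+((8*z)*(b+x))); overall: (0+(5+((8*z)*(b+x)))) -> (5+((8*z)*(b+x)))
Fixed point: (5+((8*z)*(b+x)))

Answer: (5+((8*z)*(b+x)))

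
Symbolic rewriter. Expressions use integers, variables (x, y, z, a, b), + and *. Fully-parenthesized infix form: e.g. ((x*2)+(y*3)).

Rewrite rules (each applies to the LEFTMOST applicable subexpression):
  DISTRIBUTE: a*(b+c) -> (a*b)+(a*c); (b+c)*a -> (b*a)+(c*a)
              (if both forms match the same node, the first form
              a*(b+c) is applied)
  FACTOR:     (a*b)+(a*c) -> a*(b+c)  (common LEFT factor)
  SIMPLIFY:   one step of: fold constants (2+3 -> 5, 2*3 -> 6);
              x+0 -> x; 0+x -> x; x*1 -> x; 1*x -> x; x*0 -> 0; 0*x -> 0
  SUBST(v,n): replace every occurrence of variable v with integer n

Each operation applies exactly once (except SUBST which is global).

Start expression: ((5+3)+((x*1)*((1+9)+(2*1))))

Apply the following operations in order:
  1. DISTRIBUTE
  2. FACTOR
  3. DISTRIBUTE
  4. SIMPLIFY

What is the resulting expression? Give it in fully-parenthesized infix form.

Start: ((5+3)+((x*1)*((1+9)+(2*1))))
Apply DISTRIBUTE at R (target: ((x*1)*((1+9)+(2*1)))): ((5+3)+((x*1)*((1+9)+(2*1)))) -> ((5+3)+(((x*1)*(1+9))+((x*1)*(2*1))))
Apply FACTOR at R (target: (((x*1)*(1+9))+((x*1)*(2*1)))): ((5+3)+(((x*1)*(1+9))+((x*1)*(2*1)))) -> ((5+3)+((x*1)*((1+9)+(2*1))))
Apply DISTRIBUTE at R (target: ((x*1)*((1+9)+(2*1)))): ((5+3)+((x*1)*((1+9)+(2*1)))) -> ((5+3)+(((x*1)*(1+9))+((x*1)*(2*1))))
Apply SIMPLIFY at L (target: (5+3)): ((5+3)+(((x*1)*(1+9))+((x*1)*(2*1)))) -> (8+(((x*1)*(1+9))+((x*1)*(2*1))))

Answer: (8+(((x*1)*(1+9))+((x*1)*(2*1))))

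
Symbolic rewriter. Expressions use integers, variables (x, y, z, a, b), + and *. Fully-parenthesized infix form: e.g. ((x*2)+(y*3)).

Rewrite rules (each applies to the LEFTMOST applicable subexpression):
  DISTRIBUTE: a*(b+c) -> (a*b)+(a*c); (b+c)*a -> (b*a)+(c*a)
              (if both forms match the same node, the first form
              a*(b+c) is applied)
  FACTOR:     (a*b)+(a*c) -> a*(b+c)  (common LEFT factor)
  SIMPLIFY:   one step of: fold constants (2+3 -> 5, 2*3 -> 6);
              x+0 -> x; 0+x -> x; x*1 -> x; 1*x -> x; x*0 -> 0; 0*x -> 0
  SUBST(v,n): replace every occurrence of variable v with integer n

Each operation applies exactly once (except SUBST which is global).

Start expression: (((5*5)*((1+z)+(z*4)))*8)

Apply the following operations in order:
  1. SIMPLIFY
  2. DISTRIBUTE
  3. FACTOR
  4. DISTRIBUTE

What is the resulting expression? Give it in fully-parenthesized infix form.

Answer: (((25*(1+z))+(25*(z*4)))*8)

Derivation:
Start: (((5*5)*((1+z)+(z*4)))*8)
Apply SIMPLIFY at LL (target: (5*5)): (((5*5)*((1+z)+(z*4)))*8) -> ((25*((1+z)+(z*4)))*8)
Apply DISTRIBUTE at L (target: (25*((1+z)+(z*4)))): ((25*((1+z)+(z*4)))*8) -> (((25*(1+z))+(25*(z*4)))*8)
Apply FACTOR at L (target: ((25*(1+z))+(25*(z*4)))): (((25*(1+z))+(25*(z*4)))*8) -> ((25*((1+z)+(z*4)))*8)
Apply DISTRIBUTE at L (target: (25*((1+z)+(z*4)))): ((25*((1+z)+(z*4)))*8) -> (((25*(1+z))+(25*(z*4)))*8)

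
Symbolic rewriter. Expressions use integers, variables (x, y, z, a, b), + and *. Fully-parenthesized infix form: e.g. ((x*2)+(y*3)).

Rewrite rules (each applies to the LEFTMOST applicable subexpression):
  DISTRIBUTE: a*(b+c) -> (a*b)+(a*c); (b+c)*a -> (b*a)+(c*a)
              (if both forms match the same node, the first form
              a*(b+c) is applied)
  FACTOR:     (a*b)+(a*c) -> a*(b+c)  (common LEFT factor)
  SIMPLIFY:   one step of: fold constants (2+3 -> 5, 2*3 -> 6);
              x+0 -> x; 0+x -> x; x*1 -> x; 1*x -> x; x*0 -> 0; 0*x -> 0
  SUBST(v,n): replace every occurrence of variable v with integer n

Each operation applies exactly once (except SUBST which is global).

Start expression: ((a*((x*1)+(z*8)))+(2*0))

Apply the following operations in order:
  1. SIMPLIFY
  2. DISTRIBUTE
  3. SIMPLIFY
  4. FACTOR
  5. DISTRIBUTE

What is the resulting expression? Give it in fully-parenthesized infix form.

Answer: (((a*x)+(a*(z*8)))+0)

Derivation:
Start: ((a*((x*1)+(z*8)))+(2*0))
Apply SIMPLIFY at LRL (target: (x*1)): ((a*((x*1)+(z*8)))+(2*0)) -> ((a*(x+(z*8)))+(2*0))
Apply DISTRIBUTE at L (target: (a*(x+(z*8)))): ((a*(x+(z*8)))+(2*0)) -> (((a*x)+(a*(z*8)))+(2*0))
Apply SIMPLIFY at R (target: (2*0)): (((a*x)+(a*(z*8)))+(2*0)) -> (((a*x)+(a*(z*8)))+0)
Apply FACTOR at L (target: ((a*x)+(a*(z*8)))): (((a*x)+(a*(z*8)))+0) -> ((a*(x+(z*8)))+0)
Apply DISTRIBUTE at L (target: (a*(x+(z*8)))): ((a*(x+(z*8)))+0) -> (((a*x)+(a*(z*8)))+0)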